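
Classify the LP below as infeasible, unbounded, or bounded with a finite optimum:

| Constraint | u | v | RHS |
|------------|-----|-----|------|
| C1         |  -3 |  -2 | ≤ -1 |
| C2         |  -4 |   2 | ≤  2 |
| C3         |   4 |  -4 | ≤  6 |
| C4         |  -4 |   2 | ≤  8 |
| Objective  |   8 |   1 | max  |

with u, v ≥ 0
Feasible point: (0, 1) satisfies every constraint, so the LP is feasible.
Direction d = (1, 1): for each constraint row a, a·d ≤ 0 —
  (-3)(1) + (-2)(1) = -5 ≤ 0
  (-4)(1) + (2)(1) = -2 ≤ 0
  (4)(1) + (-4)(1) = 0 ≤ 0
  (-4)(1) + (2)(1) = -2 ≤ 0
and d ≥ 0, so (0, 1) + t·d stays feasible for every t ≥ 0. Along this ray z = 8u + v changes by 9 per unit t, so z → +∞.

Unbounded: there is a feasible ray along which z → +∞.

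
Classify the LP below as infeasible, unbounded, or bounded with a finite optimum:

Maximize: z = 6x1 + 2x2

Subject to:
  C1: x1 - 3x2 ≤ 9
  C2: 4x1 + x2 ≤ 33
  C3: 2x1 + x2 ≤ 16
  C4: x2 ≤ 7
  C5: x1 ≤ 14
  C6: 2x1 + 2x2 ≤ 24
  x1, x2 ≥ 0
The point (8, 0) satisfies every constraint, so the LP is feasible; the constraints give x1 ≤ 14 and x2 ≤ 7, which with x1, x2 ≥ 0 keep the feasible region inside a bounded box. A feasible, bounded LP attains a finite optimum at a vertex.

Bounded optimum: z* = 48 at (8, 0).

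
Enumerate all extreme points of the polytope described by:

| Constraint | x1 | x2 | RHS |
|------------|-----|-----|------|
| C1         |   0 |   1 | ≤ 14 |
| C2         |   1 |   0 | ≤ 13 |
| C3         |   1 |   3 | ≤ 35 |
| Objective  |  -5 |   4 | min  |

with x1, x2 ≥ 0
Each vertex is the intersection of two constraint boundaries that also satisfies all remaining constraints:
  x1 = 0 and x2 = 0 → (0, 0)
  x1 = 13 and x2 = 0 → (13, 0)
  x1 = 13 and x1 + 3x2 = 35 → (13, 7.333)
  x1 + 3x2 = 35 and x1 = 0 → (0, 11.67)

Vertices: (0, 0), (13, 0), (13, 7.333), (0, 11.67)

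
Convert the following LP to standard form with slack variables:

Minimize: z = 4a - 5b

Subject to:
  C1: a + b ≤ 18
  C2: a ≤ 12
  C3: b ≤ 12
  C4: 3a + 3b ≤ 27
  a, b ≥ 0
min z = 4a - 5b

s.t.
  a + b + s1 = 18
  a + s2 = 12
  b + s3 = 12
  3a + 3b + s4 = 27
  a, b, s1, s2, s3, s4 ≥ 0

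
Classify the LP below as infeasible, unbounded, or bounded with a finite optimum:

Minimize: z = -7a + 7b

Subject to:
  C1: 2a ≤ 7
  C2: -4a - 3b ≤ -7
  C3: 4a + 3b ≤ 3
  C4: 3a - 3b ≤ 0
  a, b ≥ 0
C3 requires 4a + 3b ≤ 3, while C2 (-4a - 3b ≤ -7) is equivalent to 4a + 3b ≥ 7. Together they would need 7 ≤ 4a + 3b ≤ 3, which is impossible since 7 > 3. No point satisfies all constraints.

Infeasible: no point satisfies all constraints simultaneously.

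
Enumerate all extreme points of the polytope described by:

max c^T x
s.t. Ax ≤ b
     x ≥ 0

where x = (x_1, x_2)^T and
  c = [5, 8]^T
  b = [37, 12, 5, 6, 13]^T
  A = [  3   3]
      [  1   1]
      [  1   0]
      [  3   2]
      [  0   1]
Each vertex is the intersection of two constraint boundaries that also satisfies all remaining constraints:
  x_1 = 0 and x_2 = 0 → (0, 0)
  3x_1 + 2x_2 = 6 and x_2 = 0 → (2, 0)
  3x_1 + 2x_2 = 6 and x_1 = 0 → (0, 3)

Vertices: (0, 0), (2, 0), (0, 3)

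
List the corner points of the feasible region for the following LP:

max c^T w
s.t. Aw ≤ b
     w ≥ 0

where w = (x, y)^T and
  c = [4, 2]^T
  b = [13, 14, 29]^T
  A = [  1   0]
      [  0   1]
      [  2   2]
Each vertex is the intersection of two constraint boundaries that also satisfies all remaining constraints:
  x = 0 and y = 0 → (0, 0)
  x = 13 and y = 0 → (13, 0)
  x = 13 and 2x + 2y = 29 → (13, 1.5)
  y = 14 and 2x + 2y = 29 → (0.5, 14)
  y = 14 and x = 0 → (0, 14)

Vertices: (0, 0), (13, 0), (13, 1.5), (0.5, 14), (0, 14)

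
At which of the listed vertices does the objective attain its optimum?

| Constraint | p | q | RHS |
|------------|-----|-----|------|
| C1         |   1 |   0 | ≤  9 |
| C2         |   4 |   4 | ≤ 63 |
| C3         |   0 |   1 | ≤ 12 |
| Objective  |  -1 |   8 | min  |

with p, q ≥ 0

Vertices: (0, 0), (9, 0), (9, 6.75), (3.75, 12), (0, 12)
(9, 0) with z = -9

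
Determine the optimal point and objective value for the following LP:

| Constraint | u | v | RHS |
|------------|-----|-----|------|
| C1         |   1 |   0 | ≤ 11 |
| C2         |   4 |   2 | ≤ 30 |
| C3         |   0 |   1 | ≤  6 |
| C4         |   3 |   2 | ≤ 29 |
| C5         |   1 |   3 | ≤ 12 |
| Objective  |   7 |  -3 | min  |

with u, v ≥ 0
Each vertex is the intersection of two constraint boundaries that also satisfies all remaining constraints:
  u = 0 and v = 0 → (0, 0)
  4u + 2v = 30 and v = 0 → (7.5, 0)
  4u + 2v = 30 and u + 3v = 12 → (6.6, 1.8)
  u + 3v = 12 and u = 0 → (0, 4)

Evaluating z = 7u - 3v at each vertex:
  (0, 0): z = 0
  (7.5, 0): z = 52.5
  (6.6, 1.8): z = 40.8
  (0, 4): z = -12

The minimum is at (0, 4) with z = -12.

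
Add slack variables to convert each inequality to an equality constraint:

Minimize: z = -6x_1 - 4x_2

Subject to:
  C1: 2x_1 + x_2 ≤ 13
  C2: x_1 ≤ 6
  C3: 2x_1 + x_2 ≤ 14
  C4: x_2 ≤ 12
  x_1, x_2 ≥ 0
min z = -6x_1 - 4x_2

s.t.
  2x_1 + x_2 + s1 = 13
  x_1 + s2 = 6
  2x_1 + x_2 + s3 = 14
  x_2 + s4 = 12
  x_1, x_2, s1, s2, s3, s4 ≥ 0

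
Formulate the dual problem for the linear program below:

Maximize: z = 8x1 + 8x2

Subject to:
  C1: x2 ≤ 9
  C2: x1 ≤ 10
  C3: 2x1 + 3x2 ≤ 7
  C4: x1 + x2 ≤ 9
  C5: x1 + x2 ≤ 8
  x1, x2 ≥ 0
Minimize: z = 9y1 + 10y2 + 7y3 + 9y4 + 8y5

Subject to:
  C1: -y2 - 2y3 - y4 - y5 ≤ -8
  C2: -y1 - 3y3 - y4 - y5 ≤ -8
  y1, y2, y3, y4, y5 ≥ 0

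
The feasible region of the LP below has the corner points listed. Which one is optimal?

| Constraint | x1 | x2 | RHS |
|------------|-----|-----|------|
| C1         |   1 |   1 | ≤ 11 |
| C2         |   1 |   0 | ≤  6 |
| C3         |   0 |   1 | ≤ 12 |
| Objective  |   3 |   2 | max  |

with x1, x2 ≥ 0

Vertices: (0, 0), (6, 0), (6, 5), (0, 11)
(6, 5) with z = 28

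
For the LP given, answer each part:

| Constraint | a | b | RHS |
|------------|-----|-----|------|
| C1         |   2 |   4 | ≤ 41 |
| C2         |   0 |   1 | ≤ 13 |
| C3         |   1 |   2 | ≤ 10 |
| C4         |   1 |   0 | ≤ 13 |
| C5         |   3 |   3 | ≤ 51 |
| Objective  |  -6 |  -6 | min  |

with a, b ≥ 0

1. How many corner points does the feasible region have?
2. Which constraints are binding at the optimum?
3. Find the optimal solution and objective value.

1. 3
2. C3, b ≥ 0
3. a = 10, b = 0, z = -60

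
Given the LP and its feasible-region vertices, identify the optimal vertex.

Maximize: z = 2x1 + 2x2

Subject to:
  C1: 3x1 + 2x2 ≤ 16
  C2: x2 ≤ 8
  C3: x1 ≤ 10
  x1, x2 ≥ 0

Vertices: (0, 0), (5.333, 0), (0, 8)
Evaluating z = 2x1 + 2x2 at each vertex:
  (0, 0): z = 0
  (5.333, 0): z = 10.67
  (0, 8): z = 16

The largest value is z = 16, attained at (0, 8).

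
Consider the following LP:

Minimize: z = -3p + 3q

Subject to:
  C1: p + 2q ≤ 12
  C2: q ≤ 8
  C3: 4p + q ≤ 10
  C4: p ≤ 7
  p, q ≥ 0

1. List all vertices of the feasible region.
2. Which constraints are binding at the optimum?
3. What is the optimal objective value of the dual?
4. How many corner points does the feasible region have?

1. (0, 0), (2.5, 0), (1.143, 5.429), (0, 6)
2. C3, q ≥ 0
3. -7.5 (by strong duality, equal to the primal optimum)
4. 4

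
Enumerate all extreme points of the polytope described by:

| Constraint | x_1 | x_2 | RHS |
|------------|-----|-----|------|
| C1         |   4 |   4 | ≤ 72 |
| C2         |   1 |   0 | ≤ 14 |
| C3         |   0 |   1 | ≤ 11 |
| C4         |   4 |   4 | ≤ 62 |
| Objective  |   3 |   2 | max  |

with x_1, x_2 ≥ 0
Each vertex is the intersection of two constraint boundaries that also satisfies all remaining constraints:
  x_1 = 0 and x_2 = 0 → (0, 0)
  x_1 = 14 and x_2 = 0 → (14, 0)
  x_1 = 14 and 4x_1 + 4x_2 = 62 → (14, 1.5)
  x_2 = 11 and 4x_1 + 4x_2 = 62 → (4.5, 11)
  x_2 = 11 and x_1 = 0 → (0, 11)

Vertices: (0, 0), (14, 0), (14, 1.5), (4.5, 11), (0, 11)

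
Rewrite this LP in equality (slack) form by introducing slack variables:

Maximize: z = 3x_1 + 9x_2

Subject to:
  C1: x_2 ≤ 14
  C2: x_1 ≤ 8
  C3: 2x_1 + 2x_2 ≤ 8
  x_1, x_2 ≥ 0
max z = 3x_1 + 9x_2

s.t.
  x_2 + s1 = 14
  x_1 + s2 = 8
  2x_1 + 2x_2 + s3 = 8
  x_1, x_2, s1, s2, s3 ≥ 0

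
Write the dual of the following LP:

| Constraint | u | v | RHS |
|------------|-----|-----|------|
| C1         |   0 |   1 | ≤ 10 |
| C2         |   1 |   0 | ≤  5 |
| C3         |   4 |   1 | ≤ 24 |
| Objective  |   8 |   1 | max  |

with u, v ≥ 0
Minimize: z = 10y1 + 5y2 + 24y3

Subject to:
  C1: -y2 - 4y3 ≤ -8
  C2: -y1 - y3 ≤ -1
  y1, y2, y3 ≥ 0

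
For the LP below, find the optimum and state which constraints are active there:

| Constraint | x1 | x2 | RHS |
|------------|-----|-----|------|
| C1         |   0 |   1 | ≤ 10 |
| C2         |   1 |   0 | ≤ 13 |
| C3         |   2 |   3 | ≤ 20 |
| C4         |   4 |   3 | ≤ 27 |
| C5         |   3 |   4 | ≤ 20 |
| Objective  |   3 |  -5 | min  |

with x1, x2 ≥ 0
Optimal: x1 = 0, x2 = 5
Slack at optimum:
  C1: slack = 5
  C2: slack = 13
  C3: slack = 5
  C4: slack = 12
  C5: slack = 0 (binding)
  x1 ≥ 0: x1 = 0 (binding)
  x2 ≥ 0: x2 = 5
Binding constraints: C5, x1 ≥ 0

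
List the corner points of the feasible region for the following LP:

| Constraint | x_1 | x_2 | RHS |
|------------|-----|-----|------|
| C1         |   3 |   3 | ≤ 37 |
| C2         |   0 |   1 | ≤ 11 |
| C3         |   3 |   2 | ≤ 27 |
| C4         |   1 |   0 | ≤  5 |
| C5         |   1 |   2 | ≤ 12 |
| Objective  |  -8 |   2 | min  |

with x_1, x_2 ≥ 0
Each vertex is the intersection of two constraint boundaries that also satisfies all remaining constraints:
  x_1 = 0 and x_2 = 0 → (0, 0)
  x_1 = 5 and x_2 = 0 → (5, 0)
  x_1 = 5 and x_1 + 2x_2 = 12 → (5, 3.5)
  x_1 + 2x_2 = 12 and x_1 = 0 → (0, 6)

Vertices: (0, 0), (5, 0), (5, 3.5), (0, 6)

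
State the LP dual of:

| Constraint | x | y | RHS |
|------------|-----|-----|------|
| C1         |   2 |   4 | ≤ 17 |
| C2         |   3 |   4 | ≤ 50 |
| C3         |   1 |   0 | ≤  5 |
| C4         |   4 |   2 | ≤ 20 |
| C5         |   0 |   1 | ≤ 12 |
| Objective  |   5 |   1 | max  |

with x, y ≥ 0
Minimize: z = 17y1 + 50y2 + 5y3 + 20y4 + 12y5

Subject to:
  C1: -2y1 - 3y2 - y3 - 4y4 ≤ -5
  C2: -4y1 - 4y2 - 2y4 - y5 ≤ -1
  y1, y2, y3, y4, y5 ≥ 0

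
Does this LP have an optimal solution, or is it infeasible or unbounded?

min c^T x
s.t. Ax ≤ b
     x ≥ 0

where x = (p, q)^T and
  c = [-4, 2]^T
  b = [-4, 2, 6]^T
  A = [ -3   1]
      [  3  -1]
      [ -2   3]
One constraint requires 3p - q ≤ 2, while the constraint -3p + q ≤ -4 is equivalent to 3p - q ≥ 4. Together they would need 4 ≤ 3p - q ≤ 2, which is impossible since 4 > 2. No point satisfies all constraints.

Infeasible: no point satisfies all constraints simultaneously.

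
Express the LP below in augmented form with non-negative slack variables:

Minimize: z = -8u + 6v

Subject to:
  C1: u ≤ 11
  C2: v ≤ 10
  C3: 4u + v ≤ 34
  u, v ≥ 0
min z = -8u + 6v

s.t.
  u + s1 = 11
  v + s2 = 10
  4u + v + s3 = 34
  u, v, s1, s2, s3 ≥ 0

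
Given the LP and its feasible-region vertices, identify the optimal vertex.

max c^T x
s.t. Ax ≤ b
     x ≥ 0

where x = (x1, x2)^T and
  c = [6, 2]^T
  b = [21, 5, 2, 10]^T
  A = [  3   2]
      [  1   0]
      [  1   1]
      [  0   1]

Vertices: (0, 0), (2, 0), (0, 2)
Evaluating z = 6x1 + 2x2 at each vertex:
  (0, 0): z = 0
  (2, 0): z = 12
  (0, 2): z = 4

The largest value is z = 12, attained at (2, 0).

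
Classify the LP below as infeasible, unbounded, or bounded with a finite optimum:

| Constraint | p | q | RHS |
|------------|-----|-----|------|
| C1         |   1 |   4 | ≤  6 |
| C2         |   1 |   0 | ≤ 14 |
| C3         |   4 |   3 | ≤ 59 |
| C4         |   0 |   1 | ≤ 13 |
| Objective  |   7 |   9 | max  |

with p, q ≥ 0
The point (6, 0) satisfies every constraint, so the LP is feasible; the constraints give p ≤ 14 and q ≤ 13, which with p, q ≥ 0 keep the feasible region inside a bounded box. A feasible, bounded LP attains a finite optimum at a vertex.

Bounded optimum: z* = 42 at (6, 0).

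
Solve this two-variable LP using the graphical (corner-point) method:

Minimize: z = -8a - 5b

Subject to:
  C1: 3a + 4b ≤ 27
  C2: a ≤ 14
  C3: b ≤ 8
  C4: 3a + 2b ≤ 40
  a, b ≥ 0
a = 9, b = 0, z = -72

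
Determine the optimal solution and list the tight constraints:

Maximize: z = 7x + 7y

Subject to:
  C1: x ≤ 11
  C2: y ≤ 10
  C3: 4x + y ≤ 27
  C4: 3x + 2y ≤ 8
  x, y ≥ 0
Optimal: x = 0, y = 4
Slack at optimum:
  C1: slack = 11
  C2: slack = 6
  C3: slack = 23
  C4: slack = 0 (binding)
  x ≥ 0: x = 0 (binding)
  y ≥ 0: y = 4
Binding constraints: C4, x ≥ 0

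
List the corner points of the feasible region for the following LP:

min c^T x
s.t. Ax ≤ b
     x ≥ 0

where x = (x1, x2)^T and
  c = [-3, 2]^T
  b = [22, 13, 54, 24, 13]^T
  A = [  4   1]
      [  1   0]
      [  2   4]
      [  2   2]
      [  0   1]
Each vertex is the intersection of two constraint boundaries that also satisfies all remaining constraints:
  x1 = 0 and x2 = 0 → (0, 0)
  4x1 + x2 = 22 and x2 = 0 → (5.5, 0)
  4x1 + x2 = 22 and 2x1 + 2x2 = 24 → (3.333, 8.667)
  2x1 + 2x2 = 24 and x1 = 0 → (0, 12)

Vertices: (0, 0), (5.5, 0), (3.333, 8.667), (0, 12)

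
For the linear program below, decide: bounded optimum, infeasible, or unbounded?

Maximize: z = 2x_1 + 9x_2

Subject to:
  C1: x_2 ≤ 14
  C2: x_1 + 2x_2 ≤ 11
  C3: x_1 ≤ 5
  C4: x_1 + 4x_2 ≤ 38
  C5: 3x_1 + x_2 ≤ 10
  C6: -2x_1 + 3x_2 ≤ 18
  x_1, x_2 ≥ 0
The point (0, 5.5) satisfies every constraint, so the LP is feasible; the constraints give x_1 ≤ 5 and x_2 ≤ 14, which with x_1, x_2 ≥ 0 keep the feasible region inside a bounded box. A feasible, bounded LP attains a finite optimum at a vertex.

The LP has an optimal solution: (0, 5.5) with z = 49.5.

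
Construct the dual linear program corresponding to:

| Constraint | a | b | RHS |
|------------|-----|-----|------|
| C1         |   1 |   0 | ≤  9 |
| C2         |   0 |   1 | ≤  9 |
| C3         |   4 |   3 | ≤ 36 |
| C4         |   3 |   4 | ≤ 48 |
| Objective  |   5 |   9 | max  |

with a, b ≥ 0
Minimize: z = 9y1 + 9y2 + 36y3 + 48y4

Subject to:
  C1: -y1 - 4y3 - 3y4 ≤ -5
  C2: -y2 - 3y3 - 4y4 ≤ -9
  y1, y2, y3, y4 ≥ 0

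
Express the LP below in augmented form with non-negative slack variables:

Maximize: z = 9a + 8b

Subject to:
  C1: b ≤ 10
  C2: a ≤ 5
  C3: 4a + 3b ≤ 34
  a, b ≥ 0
max z = 9a + 8b

s.t.
  b + s1 = 10
  a + s2 = 5
  4a + 3b + s3 = 34
  a, b, s1, s2, s3 ≥ 0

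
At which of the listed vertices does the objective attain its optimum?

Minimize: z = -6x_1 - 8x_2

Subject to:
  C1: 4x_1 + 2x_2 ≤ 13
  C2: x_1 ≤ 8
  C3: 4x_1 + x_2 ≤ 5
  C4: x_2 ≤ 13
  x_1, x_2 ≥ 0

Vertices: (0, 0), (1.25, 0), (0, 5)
(0, 5) with z = -40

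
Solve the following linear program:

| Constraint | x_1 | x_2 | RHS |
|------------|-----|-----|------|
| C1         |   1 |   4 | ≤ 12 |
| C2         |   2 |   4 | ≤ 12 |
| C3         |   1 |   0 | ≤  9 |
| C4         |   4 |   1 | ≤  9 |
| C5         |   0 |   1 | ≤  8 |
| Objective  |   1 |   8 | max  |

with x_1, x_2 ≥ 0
Each vertex is the intersection of two constraint boundaries that also satisfies all remaining constraints:
  x_1 = 0 and x_2 = 0 → (0, 0)
  4x_1 + x_2 = 9 and x_2 = 0 → (2.25, 0)
  2x_1 + 4x_2 = 12 and 4x_1 + x_2 = 9 → (1.714, 2.143)
  x_1 + 4x_2 = 12 and 2x_1 + 4x_2 = 12 → (0, 3)

Evaluating z = x_1 + 8x_2 at each vertex:
  (0, 0): z = 0
  (2.25, 0): z = 2.25
  (1.714, 2.143): z = 18.86
  (0, 3): z = 24

The maximum is at (0, 3) with z = 24.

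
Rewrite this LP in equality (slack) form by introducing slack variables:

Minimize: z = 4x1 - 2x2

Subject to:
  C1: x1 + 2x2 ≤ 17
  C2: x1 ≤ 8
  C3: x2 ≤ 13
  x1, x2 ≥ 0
min z = 4x1 - 2x2

s.t.
  x1 + 2x2 + s1 = 17
  x1 + s2 = 8
  x2 + s3 = 13
  x1, x2, s1, s2, s3 ≥ 0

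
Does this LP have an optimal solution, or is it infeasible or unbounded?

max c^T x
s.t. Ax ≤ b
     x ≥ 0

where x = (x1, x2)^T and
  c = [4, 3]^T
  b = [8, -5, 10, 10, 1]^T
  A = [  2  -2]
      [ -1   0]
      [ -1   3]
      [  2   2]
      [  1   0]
One constraint requires x1 ≤ 1, while the constraint -x1 ≤ -5 is equivalent to x1 ≥ 5. Together they would need 5 ≤ x1 ≤ 1, which is impossible since 5 > 1. No point satisfies all constraints.

The feasible region is empty; the LP is infeasible.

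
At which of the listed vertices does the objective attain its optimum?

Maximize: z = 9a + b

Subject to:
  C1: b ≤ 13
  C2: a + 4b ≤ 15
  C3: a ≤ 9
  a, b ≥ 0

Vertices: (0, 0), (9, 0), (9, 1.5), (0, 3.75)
(9, 1.5) with z = 82.5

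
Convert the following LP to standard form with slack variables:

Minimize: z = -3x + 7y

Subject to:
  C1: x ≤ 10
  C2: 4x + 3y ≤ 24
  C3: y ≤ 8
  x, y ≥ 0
min z = -3x + 7y

s.t.
  x + s1 = 10
  4x + 3y + s2 = 24
  y + s3 = 8
  x, y, s1, s2, s3 ≥ 0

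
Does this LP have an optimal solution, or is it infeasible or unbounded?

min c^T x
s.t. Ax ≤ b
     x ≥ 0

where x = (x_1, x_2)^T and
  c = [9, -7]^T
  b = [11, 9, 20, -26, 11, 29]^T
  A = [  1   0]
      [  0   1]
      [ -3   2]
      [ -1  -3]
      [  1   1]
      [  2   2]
The point (0, 9) satisfies every constraint, so the LP is feasible; the constraints give x_1 ≤ 11 and x_2 ≤ 9, which with x_1, x_2 ≥ 0 keep the feasible region inside a bounded box. A feasible, bounded LP attains a finite optimum at a vertex.

Evaluating z = 9x_1 - 7x_2 at each vertex:
  (3.5, 7.5): z = -21
  (2, 9): z = -45
  (0, 9): z = -63
  (0, 8.667): z = -60.67

The LP has an optimal solution: (0, 9) with z = -63.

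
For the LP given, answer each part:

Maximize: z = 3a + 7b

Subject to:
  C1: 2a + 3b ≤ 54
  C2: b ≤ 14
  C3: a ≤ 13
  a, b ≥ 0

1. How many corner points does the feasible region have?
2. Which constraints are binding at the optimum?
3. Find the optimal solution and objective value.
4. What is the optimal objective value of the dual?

1. 5
2. C1, C2
3. a = 6, b = 14, z = 116
4. 116 (by strong duality, equal to the primal optimum)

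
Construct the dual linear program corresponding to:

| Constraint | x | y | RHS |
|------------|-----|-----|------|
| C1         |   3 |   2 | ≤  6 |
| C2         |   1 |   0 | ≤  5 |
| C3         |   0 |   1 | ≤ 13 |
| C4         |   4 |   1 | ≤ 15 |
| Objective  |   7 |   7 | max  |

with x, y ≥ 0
Minimize: z = 6y1 + 5y2 + 13y3 + 15y4

Subject to:
  C1: -3y1 - y2 - 4y4 ≤ -7
  C2: -2y1 - y3 - y4 ≤ -7
  y1, y2, y3, y4 ≥ 0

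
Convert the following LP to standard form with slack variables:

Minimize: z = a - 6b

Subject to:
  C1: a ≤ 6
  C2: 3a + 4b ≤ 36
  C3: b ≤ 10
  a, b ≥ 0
min z = a - 6b

s.t.
  a + s1 = 6
  3a + 4b + s2 = 36
  b + s3 = 10
  a, b, s1, s2, s3 ≥ 0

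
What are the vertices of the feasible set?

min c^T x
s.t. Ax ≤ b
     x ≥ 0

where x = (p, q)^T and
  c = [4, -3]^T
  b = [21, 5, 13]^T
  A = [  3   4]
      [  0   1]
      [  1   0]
Each vertex is the intersection of two constraint boundaries that also satisfies all remaining constraints:
  p = 0 and q = 0 → (0, 0)
  3p + 4q = 21 and q = 0 → (7, 0)
  3p + 4q = 21 and q = 5 → (0.3333, 5)
  q = 5 and p = 0 → (0, 5)

Vertices: (0, 0), (7, 0), (0.3333, 5), (0, 5)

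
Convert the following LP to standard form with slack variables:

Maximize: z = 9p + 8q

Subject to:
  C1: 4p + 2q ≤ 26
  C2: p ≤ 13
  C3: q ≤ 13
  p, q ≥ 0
max z = 9p + 8q

s.t.
  4p + 2q + s1 = 26
  p + s2 = 13
  q + s3 = 13
  p, q, s1, s2, s3 ≥ 0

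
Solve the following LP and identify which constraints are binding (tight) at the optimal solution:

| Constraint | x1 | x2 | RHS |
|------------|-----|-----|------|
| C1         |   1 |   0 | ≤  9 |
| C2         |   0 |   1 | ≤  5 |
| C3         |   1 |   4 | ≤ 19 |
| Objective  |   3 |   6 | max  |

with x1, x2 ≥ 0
Optimal: x1 = 9, x2 = 2.5
Binding: C1, C3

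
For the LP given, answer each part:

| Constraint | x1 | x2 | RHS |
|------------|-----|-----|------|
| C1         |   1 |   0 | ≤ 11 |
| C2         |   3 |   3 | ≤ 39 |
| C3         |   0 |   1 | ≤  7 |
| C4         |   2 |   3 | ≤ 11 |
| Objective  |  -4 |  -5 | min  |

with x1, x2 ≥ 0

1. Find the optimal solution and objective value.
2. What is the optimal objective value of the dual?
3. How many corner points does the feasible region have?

1. x1 = 5.5, x2 = 0, z = -22
2. -22 (by strong duality, equal to the primal optimum)
3. 3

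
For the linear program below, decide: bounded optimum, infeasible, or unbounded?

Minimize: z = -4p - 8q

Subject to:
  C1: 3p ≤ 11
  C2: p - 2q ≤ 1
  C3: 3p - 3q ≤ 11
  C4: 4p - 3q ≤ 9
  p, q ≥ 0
Feasible point: (0, 0) satisfies every constraint, so the LP is feasible.
Direction d = (0, 1): for each constraint row a, a·d ≤ 0 —
  (3)(0) + (0)(1) = 0 ≤ 0
  (1)(0) + (-2)(1) = -2 ≤ 0
  (3)(0) + (-3)(1) = -3 ≤ 0
  (4)(0) + (-3)(1) = -3 ≤ 0
and d ≥ 0, so (0, 0) + t·d stays feasible for every t ≥ 0. Along this ray z = -4p - 8q changes by -8 per unit t, so z → −∞.

Unbounded: there is a feasible ray along which z → −∞.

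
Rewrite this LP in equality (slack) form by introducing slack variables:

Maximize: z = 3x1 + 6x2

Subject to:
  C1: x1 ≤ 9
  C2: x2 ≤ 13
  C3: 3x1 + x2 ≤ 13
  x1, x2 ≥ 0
max z = 3x1 + 6x2

s.t.
  x1 + s1 = 9
  x2 + s2 = 13
  3x1 + x2 + s3 = 13
  x1, x2, s1, s2, s3 ≥ 0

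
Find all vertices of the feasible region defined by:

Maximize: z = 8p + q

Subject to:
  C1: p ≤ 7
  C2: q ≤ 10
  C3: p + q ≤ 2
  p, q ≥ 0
Each vertex is the intersection of two constraint boundaries that also satisfies all remaining constraints:
  p = 0 and q = 0 → (0, 0)
  p + q = 2 and q = 0 → (2, 0)
  p + q = 2 and p = 0 → (0, 2)

Vertices: (0, 0), (2, 0), (0, 2)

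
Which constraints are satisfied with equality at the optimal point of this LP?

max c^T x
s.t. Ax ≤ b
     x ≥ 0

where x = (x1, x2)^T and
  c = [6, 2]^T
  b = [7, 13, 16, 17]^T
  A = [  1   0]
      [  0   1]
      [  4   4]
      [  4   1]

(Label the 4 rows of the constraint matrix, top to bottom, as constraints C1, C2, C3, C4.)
Optimal: x1 = 4, x2 = 0
Slack at optimum:
  C1: slack = 3
  C2: slack = 13
  C3: slack = 0 (binding)
  C4: slack = 1
  x1 ≥ 0: x1 = 4
  x2 ≥ 0: x2 = 0 (binding)
Binding constraints: C3, x2 ≥ 0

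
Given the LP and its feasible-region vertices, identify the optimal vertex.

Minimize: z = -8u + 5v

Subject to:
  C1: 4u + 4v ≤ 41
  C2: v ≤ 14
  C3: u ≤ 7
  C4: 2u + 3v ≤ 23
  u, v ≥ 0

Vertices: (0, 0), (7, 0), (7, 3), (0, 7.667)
Evaluating z = -8u + 5v at each vertex:
  (0, 0): z = 0
  (7, 0): z = -56
  (7, 3): z = -41
  (0, 7.667): z = 38.33

The smallest value is z = -56, attained at (7, 0).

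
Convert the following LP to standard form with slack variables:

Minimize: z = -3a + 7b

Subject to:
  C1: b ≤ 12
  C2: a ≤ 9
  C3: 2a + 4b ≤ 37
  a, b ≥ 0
min z = -3a + 7b

s.t.
  b + s1 = 12
  a + s2 = 9
  2a + 4b + s3 = 37
  a, b, s1, s2, s3 ≥ 0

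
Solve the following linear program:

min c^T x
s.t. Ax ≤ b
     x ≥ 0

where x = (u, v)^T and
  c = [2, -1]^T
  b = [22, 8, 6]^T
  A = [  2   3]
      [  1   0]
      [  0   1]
u = 0, v = 6, z = -6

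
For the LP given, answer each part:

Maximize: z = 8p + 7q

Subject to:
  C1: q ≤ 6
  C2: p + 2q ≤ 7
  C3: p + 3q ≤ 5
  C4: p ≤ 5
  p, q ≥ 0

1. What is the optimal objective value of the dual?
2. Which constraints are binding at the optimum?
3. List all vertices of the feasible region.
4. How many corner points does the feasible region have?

1. 40 (by strong duality, equal to the primal optimum)
2. C3, C4, q ≥ 0
3. (0, 0), (5, 0), (0, 1.667)
4. 3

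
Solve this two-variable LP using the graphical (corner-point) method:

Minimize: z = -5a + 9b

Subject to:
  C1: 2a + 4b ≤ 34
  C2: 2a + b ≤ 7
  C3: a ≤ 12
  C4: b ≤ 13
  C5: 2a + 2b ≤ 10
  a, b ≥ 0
a = 3.5, b = 0, z = -17.5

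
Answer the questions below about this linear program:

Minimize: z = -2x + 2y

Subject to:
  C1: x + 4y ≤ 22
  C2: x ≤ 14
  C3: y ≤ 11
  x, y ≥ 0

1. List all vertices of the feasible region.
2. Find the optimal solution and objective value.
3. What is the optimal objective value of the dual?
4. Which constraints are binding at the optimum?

1. (0, 0), (14, 0), (14, 2), (0, 5.5)
2. x = 14, y = 0, z = -28
3. -28 (by strong duality, equal to the primal optimum)
4. C2, y ≥ 0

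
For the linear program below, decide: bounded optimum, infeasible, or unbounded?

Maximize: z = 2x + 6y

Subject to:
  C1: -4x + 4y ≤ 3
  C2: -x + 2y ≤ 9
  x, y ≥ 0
Feasible point: (0, 0) satisfies every constraint, so the LP is feasible.
Direction d = (1, 0): for each constraint row a, a·d ≤ 0 —
  (-4)(1) + (4)(0) = -4 ≤ 0
  (-1)(1) + (2)(0) = -1 ≤ 0
and d ≥ 0, so (0, 0) + t·d stays feasible for every t ≥ 0. Along this ray z = 2x + 6y changes by 2 per unit t, so z → +∞.

Unbounded: there is a feasible ray along which z → +∞.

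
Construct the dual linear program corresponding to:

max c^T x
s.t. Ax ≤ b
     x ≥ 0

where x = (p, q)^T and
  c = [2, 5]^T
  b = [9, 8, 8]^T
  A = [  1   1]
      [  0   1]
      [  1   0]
Minimize: z = 9y1 + 8y2 + 8y3

Subject to:
  C1: -y1 - y3 ≤ -2
  C2: -y1 - y2 ≤ -5
  y1, y2, y3 ≥ 0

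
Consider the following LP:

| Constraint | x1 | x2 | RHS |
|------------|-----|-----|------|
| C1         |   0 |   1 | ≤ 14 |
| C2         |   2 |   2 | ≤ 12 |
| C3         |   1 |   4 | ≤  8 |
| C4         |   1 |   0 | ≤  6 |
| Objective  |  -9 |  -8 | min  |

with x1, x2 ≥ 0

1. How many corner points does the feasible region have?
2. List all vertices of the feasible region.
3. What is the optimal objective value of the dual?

1. 4
2. (0, 0), (6, 0), (5.333, 0.6667), (0, 2)
3. -54 (by strong duality, equal to the primal optimum)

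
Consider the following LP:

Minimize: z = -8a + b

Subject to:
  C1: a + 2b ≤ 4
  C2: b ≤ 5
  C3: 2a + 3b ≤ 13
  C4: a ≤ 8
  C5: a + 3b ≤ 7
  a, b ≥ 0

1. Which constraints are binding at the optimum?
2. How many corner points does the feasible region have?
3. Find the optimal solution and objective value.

1. C1, b ≥ 0
2. 3
3. a = 4, b = 0, z = -32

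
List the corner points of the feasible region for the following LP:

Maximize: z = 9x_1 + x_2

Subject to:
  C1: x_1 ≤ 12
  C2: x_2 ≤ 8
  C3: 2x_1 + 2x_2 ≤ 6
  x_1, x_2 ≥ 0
Each vertex is the intersection of two constraint boundaries that also satisfies all remaining constraints:
  x_1 = 0 and x_2 = 0 → (0, 0)
  2x_1 + 2x_2 = 6 and x_2 = 0 → (3, 0)
  2x_1 + 2x_2 = 6 and x_1 = 0 → (0, 3)

Vertices: (0, 0), (3, 0), (0, 3)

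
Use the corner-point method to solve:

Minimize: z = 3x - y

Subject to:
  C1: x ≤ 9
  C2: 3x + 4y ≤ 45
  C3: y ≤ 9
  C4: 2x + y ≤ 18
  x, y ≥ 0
Each vertex is the intersection of two constraint boundaries that also satisfies all remaining constraints:
  x = 0 and y = 0 → (0, 0)
  x = 9 and 2x + y = 18 → (9, 0)
  3x + 4y = 45 and 2x + y = 18 → (5.4, 7.2)
  3x + 4y = 45 and y = 9 → (3, 9)
  y = 9 and x = 0 → (0, 9)

Evaluating z = 3x - y at each vertex:
  (0, 0): z = 0
  (9, 0): z = 27
  (5.4, 7.2): z = 9
  (3, 9): z = 0
  (0, 9): z = -9

The minimum is at (0, 9) with z = -9.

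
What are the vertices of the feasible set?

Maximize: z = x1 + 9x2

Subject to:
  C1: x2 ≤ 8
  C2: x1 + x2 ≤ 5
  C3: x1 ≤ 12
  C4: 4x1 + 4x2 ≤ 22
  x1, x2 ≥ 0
Each vertex is the intersection of two constraint boundaries that also satisfies all remaining constraints:
  x1 = 0 and x2 = 0 → (0, 0)
  x1 + x2 = 5 and x2 = 0 → (5, 0)
  x1 + x2 = 5 and x1 = 0 → (0, 5)

Vertices: (0, 0), (5, 0), (0, 5)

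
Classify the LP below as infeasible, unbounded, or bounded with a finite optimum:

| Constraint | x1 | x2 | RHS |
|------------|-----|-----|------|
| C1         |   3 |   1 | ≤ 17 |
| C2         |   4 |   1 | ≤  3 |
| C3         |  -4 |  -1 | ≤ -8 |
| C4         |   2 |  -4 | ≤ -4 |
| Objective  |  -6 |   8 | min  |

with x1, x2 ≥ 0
C2 requires 4x1 + x2 ≤ 3, while C3 (-4x1 - x2 ≤ -8) is equivalent to 4x1 + x2 ≥ 8. Together they would need 8 ≤ 4x1 + x2 ≤ 3, which is impossible since 8 > 3. No point satisfies all constraints.

The feasible region is empty; the LP is infeasible.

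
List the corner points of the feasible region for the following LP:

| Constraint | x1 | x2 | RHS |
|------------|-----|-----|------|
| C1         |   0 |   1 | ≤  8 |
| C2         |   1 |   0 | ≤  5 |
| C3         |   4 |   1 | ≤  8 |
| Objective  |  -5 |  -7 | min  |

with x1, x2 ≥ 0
Each vertex is the intersection of two constraint boundaries that also satisfies all remaining constraints:
  x1 = 0 and x2 = 0 → (0, 0)
  4x1 + x2 = 8 and x2 = 0 → (2, 0)
  x2 = 8 and 4x1 + x2 = 8 → (0, 8)

Vertices: (0, 0), (2, 0), (0, 8)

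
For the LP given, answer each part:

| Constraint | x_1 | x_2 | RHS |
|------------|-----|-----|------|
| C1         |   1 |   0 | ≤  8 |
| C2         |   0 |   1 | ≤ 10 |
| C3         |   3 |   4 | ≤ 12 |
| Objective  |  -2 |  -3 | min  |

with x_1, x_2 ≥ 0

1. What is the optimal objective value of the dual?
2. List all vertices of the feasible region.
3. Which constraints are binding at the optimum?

1. -9 (by strong duality, equal to the primal optimum)
2. (0, 0), (4, 0), (0, 3)
3. C3, x_1 ≥ 0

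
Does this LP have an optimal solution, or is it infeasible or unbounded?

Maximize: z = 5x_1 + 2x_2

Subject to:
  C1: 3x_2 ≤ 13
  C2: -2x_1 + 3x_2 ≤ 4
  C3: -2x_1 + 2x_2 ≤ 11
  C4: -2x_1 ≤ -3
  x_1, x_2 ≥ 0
Feasible point: (2, 0) satisfies every constraint, so the LP is feasible.
Direction d = (1, 0): for each constraint row a, a·d ≤ 0 —
  (0)(1) + (3)(0) = 0 ≤ 0
  (-2)(1) + (3)(0) = -2 ≤ 0
  (-2)(1) + (2)(0) = -2 ≤ 0
  (-2)(1) + (0)(0) = -2 ≤ 0
and d ≥ 0, so (2, 0) + t·d stays feasible for every t ≥ 0. Along this ray z = 5x_1 + 2x_2 changes by 5 per unit t, so z → +∞.

Unbounded — the objective can increase without bound over the feasible region.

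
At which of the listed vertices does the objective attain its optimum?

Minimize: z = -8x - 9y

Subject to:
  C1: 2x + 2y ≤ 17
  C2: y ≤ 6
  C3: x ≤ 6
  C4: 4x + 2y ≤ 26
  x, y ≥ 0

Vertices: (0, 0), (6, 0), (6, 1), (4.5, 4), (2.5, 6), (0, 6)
(2.5, 6) with z = -74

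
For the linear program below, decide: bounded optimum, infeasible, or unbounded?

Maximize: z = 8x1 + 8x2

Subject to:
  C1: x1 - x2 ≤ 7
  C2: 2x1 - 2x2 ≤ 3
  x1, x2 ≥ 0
Feasible point: (0, 0) satisfies every constraint, so the LP is feasible.
Direction d = (0, 1): for each constraint row a, a·d ≤ 0 —
  (1)(0) + (-1)(1) = -1 ≤ 0
  (2)(0) + (-2)(1) = -2 ≤ 0
and d ≥ 0, so (0, 0) + t·d stays feasible for every t ≥ 0. Along this ray z = 8x1 + 8x2 changes by 8 per unit t, so z → +∞.

The LP is unbounded; z can be made arbitrarily large.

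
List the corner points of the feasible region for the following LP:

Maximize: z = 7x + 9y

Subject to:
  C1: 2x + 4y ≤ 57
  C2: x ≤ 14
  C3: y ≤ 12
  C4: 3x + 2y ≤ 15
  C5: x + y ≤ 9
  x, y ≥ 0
Each vertex is the intersection of two constraint boundaries that also satisfies all remaining constraints:
  x = 0 and y = 0 → (0, 0)
  3x + 2y = 15 and y = 0 → (5, 0)
  3x + 2y = 15 and x = 0 → (0, 7.5)

Vertices: (0, 0), (5, 0), (0, 7.5)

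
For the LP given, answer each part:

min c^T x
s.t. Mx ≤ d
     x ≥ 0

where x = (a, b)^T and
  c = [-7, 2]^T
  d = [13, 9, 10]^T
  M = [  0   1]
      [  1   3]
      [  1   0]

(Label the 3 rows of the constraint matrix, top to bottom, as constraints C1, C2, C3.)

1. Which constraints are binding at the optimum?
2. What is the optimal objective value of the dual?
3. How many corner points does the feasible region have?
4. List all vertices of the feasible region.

1. C2, b ≥ 0
2. -63 (by strong duality, equal to the primal optimum)
3. 3
4. (0, 0), (9, 0), (0, 3)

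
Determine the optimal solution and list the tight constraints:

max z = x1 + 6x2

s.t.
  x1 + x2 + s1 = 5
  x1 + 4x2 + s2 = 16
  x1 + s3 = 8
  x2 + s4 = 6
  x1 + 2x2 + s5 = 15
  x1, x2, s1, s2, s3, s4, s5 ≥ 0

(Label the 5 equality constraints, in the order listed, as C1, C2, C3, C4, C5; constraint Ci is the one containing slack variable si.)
Optimal: x1 = 0, x2 = 4
Binding: C2, x1 ≥ 0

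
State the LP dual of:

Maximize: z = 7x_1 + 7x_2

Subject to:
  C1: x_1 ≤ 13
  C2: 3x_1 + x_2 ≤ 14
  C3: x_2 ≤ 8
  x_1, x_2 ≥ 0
Minimize: z = 13y1 + 14y2 + 8y3

Subject to:
  C1: -y1 - 3y2 ≤ -7
  C2: -y2 - y3 ≤ -7
  y1, y2, y3 ≥ 0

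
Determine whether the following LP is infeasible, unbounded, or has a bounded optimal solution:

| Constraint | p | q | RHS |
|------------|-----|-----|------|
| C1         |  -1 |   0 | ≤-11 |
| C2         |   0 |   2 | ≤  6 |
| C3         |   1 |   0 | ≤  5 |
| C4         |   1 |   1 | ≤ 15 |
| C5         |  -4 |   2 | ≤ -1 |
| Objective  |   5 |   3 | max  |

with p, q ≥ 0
C3 requires p ≤ 5, while C1 (-p ≤ -11) is equivalent to p ≥ 11. Together they would need 11 ≤ p ≤ 5, which is impossible since 11 > 5. No point satisfies all constraints.

The feasible region is empty; the LP is infeasible.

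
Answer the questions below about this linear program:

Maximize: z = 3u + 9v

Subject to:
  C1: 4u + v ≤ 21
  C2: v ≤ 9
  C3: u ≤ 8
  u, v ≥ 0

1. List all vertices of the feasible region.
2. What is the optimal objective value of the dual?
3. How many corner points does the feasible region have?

1. (0, 0), (5.25, 0), (3, 9), (0, 9)
2. 90 (by strong duality, equal to the primal optimum)
3. 4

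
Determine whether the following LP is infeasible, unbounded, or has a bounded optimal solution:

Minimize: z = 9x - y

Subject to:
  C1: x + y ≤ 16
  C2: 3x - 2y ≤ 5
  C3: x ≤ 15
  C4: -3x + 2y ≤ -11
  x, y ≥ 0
C2 requires 3x - 2y ≤ 5, while C4 (-3x + 2y ≤ -11) is equivalent to 3x - 2y ≥ 11. Together they would need 11 ≤ 3x - 2y ≤ 5, which is impossible since 11 > 5. No point satisfies all constraints.

The feasible region is empty; the LP is infeasible.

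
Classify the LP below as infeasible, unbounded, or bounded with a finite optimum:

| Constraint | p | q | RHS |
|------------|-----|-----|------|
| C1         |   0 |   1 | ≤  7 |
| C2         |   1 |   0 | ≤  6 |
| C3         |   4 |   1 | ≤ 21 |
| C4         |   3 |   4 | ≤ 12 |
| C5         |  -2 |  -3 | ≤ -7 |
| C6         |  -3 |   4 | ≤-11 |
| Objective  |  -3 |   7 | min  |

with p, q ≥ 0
The point (4, 0) satisfies every constraint, so the LP is feasible; the constraints give p ≤ 6 and q ≤ 7, which with p, q ≥ 0 keep the feasible region inside a bounded box. A feasible, bounded LP attains a finite optimum at a vertex.

Evaluating z = -3p + 7q at each vertex:
  (3.667, 0): z = -11
  (4, 0): z = -12
  (3.833, 0.125): z = -10.62

The LP has an optimal solution: (4, 0) with z = -12.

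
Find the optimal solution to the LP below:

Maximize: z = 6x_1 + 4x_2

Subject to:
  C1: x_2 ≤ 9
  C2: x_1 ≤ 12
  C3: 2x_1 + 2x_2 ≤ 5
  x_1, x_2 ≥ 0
Each vertex is the intersection of two constraint boundaries that also satisfies all remaining constraints:
  x_1 = 0 and x_2 = 0 → (0, 0)
  2x_1 + 2x_2 = 5 and x_2 = 0 → (2.5, 0)
  2x_1 + 2x_2 = 5 and x_1 = 0 → (0, 2.5)

Evaluating z = 6x_1 + 4x_2 at each vertex:
  (0, 0): z = 0
  (2.5, 0): z = 15
  (0, 2.5): z = 10

The maximum is at (2.5, 0) with z = 15.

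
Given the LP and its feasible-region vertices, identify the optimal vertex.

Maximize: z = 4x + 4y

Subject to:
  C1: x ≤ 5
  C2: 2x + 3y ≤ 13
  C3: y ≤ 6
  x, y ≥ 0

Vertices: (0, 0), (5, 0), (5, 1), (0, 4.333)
Evaluating z = 4x + 4y at each vertex:
  (0, 0): z = 0
  (5, 0): z = 20
  (5, 1): z = 24
  (0, 4.333): z = 17.33

The largest value is z = 24, attained at (5, 1).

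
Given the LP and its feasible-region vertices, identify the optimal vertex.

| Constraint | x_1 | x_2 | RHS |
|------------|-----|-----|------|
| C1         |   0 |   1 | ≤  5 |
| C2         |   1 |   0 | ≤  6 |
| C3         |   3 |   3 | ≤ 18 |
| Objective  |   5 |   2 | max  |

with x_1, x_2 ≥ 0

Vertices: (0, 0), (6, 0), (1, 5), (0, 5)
(6, 0) with z = 30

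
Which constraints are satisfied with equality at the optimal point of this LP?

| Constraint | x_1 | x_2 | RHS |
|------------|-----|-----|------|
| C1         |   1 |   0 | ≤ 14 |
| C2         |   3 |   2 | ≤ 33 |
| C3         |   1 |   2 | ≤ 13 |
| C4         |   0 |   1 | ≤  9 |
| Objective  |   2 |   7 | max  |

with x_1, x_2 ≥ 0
Optimal: x_1 = 0, x_2 = 6.5
Slack at optimum:
  C1: slack = 14
  C2: slack = 20
  C3: slack = 0 (binding)
  C4: slack = 2.5
  x_1 ≥ 0: x_1 = 0 (binding)
  x_2 ≥ 0: x_2 = 6.5
Binding constraints: C3, x_1 ≥ 0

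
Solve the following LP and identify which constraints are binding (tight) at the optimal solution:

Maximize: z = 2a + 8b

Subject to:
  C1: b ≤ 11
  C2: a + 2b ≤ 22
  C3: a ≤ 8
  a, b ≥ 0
Optimal: a = 0, b = 11
Slack at optimum:
  C1: slack = 0 (binding)
  C2: slack = 0 (binding)
  C3: slack = 8
  a ≥ 0: a = 0 (binding)
  b ≥ 0: b = 11
Binding constraints: C1, C2, a ≥ 0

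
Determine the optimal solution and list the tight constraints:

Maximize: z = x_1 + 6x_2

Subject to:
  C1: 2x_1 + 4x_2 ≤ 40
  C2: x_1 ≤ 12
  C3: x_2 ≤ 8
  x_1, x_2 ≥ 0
Optimal: x_1 = 4, x_2 = 8
Slack at optimum:
  C1: slack = 0 (binding)
  C2: slack = 8
  C3: slack = 0 (binding)
  x_1 ≥ 0: x_1 = 4
  x_2 ≥ 0: x_2 = 8
Binding constraints: C1, C3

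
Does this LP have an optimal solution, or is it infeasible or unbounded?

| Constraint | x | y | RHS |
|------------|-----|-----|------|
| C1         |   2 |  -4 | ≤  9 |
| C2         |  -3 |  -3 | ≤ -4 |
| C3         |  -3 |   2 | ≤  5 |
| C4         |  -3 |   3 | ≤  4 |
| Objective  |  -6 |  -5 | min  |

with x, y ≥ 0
Feasible point: (1, 1) satisfies every constraint, so the LP is feasible.
Direction d = (1, 1): for each constraint row a, a·d ≤ 0 —
  (2)(1) + (-4)(1) = -2 ≤ 0
  (-3)(1) + (-3)(1) = -6 ≤ 0
  (-3)(1) + (2)(1) = -1 ≤ 0
  (-3)(1) + (3)(1) = 0 ≤ 0
and d ≥ 0, so (1, 1) + t·d stays feasible for every t ≥ 0. Along this ray z = -6x - 5y changes by -11 per unit t, so z → −∞.

The LP is unbounded; z can be made arbitrarily small.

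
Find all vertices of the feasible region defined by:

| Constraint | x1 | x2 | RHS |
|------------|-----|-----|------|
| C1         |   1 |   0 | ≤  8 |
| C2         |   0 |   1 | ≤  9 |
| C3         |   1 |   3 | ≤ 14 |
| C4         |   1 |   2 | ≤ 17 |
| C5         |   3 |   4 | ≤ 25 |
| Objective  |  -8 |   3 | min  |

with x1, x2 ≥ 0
Each vertex is the intersection of two constraint boundaries that also satisfies all remaining constraints:
  x1 = 0 and x2 = 0 → (0, 0)
  x1 = 8 and x2 = 0 → (8, 0)
  x1 = 8 and 3x1 + 4x2 = 25 → (8, 0.25)
  x1 + 3x2 = 14 and 3x1 + 4x2 = 25 → (3.8, 3.4)
  x1 + 3x2 = 14 and x1 = 0 → (0, 4.667)

Vertices: (0, 0), (8, 0), (8, 0.25), (3.8, 3.4), (0, 4.667)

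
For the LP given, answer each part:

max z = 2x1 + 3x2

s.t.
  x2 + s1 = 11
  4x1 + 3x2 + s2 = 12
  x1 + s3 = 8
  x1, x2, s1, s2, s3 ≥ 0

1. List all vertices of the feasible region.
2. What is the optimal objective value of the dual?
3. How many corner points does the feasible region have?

1. (0, 0), (3, 0), (0, 4)
2. 12 (by strong duality, equal to the primal optimum)
3. 3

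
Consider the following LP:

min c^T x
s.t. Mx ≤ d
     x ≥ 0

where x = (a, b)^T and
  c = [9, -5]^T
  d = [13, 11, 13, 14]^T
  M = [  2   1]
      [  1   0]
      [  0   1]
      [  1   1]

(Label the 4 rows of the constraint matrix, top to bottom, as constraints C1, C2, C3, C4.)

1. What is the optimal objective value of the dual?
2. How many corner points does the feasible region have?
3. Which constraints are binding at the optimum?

1. -65 (by strong duality, equal to the primal optimum)
2. 3
3. C1, C3, a ≥ 0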